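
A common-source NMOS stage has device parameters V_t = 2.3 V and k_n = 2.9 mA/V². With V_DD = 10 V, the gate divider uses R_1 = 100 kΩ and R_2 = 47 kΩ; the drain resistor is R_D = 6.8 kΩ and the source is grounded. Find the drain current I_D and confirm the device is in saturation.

I_D ≈ 1.2 mA

V_G = V_DD·R_2/(R_1+R_2) = 10×47/147 = 3.2 V. With the source grounded, V_GS = V_G = 3.2 V.
Assume saturation: I_D = (k_n/2)(V_GS − V_t)² = (2.9/2)×(3.2 − 2.3)² = 1.45×0.897² = 1.17 mA.
V_DS = V_DD − I_D·R_D = 10 − 1.17×6.8 = 2.06 V.
Saturation requires V_DS ≥ V_GS − V_t = 0.897 V; 2.06 ≥ 0.897 ✓.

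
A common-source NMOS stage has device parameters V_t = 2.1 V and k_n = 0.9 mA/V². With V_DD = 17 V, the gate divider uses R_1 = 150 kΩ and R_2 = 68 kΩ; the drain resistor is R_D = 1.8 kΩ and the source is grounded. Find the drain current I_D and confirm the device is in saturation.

I_D ≈ 4.6 mA

V_G = V_DD·R_2/(R_1+R_2) = 17×68/218 = 5.3 V. With the source grounded, V_GS = V_G = 5.3 V.
Assume saturation: I_D = (k_n/2)(V_GS − V_t)² = (0.9/2)×(5.3 − 2.1)² = 0.45×3.2² = 4.62 mA.
V_DS = V_DD − I_D·R_D = 17 − 4.62×1.8 = 8.69 V.
Saturation requires V_DS ≥ V_GS − V_t = 3.2 V; 8.69 ≥ 3.2 ✓.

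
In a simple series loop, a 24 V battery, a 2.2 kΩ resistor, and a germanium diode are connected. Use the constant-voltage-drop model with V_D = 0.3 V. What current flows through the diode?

KVL around the loop: 24 = V_D + I·R = 0.3 + I × 2.2 kΩ.
So I = (24 − 0.3) / 2.2 kΩ = 23.7 / 2.2 = 10.8 mA.

I ≈ 11 mA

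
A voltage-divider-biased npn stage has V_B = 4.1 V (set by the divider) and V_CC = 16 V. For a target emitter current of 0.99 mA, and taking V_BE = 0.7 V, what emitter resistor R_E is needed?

V_E = V_B − V_BE = 4.1 − 0.7 = 3.4 V.
R_E = V_E / I_E = 3.4 / 0.99 = 3.43 kΩ.

R_E ≈ 3.4 kΩ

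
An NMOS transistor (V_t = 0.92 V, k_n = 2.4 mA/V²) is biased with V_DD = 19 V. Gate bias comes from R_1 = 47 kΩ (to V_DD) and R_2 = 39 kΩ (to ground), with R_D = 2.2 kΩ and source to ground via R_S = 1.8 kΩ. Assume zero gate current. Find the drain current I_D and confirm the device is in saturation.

V_G = V_DD·R_2/(R_1+R_2) = 19×39/86 = 8.62 V.
Assume saturation: I_D = (k_n/2)(V_GS − V_t)² with V_GS = V_G − I_D·R_S = 8.62 − 1.8·I_D.
Substituting gives 3.89·I_D² − 34.2·I_D + 71.1 = 0, with roots I_D = 3.35 or 5.46 mA.
The root I_D = 5.46 mA gives V_GS = -1.21 V ≤ V_t, so take I_D = 3.35 mA.
Then V_GS = 2.59 V and V_DS = V_DD − I_D(R_D+R_S) = 19 − 3.35×4 = 5.61 V.
Saturation requires V_DS ≥ V_GS − V_t = 1.67 V; 5.61 ≥ 1.67 ✓.

I_D ≈ 3.3 mA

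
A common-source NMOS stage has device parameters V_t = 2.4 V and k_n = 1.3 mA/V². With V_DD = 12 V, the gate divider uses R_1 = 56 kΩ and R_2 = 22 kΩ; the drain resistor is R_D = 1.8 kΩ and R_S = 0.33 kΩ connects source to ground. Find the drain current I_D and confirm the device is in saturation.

I_D ≈ 0.45 mA

V_G = V_DD·R_2/(R_1+R_2) = 12×22/78 = 3.38 V.
Assume saturation: I_D = (k_n/2)(V_GS − V_t)² with V_GS = V_G − I_D·R_S = 3.38 − 0.33·I_D.
Substituting gives 0.0708·I_D² − 1.42·I_D + 0.63 = 0, with roots I_D = 0.453 or 19.6 mA.
The root I_D = 19.6 mA gives V_GS = -3.1 V ≤ V_t, so take I_D = 0.453 mA.
Then V_GS = 3.24 V and V_DS = V_DD − I_D(R_D+R_S) = 12 − 0.453×2.13 = 11 V.
Saturation requires V_DS ≥ V_GS − V_t = 0.835 V; 11 ≥ 0.835 ✓.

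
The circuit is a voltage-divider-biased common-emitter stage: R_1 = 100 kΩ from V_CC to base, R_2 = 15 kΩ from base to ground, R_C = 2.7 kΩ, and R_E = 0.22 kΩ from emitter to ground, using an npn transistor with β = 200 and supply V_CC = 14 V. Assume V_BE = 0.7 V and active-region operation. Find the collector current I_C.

Thevenize the base divider: V_Th = V_CC·R_2/(R_1+R_2) = 14×15/115 = 1.83 V, R_Th = R_1‖R_2 = 13 kΩ.
Base-emitter loop: V_Th = I_B·R_Th + V_BE + (β+1)I_B·R_E, so I_B = (1.83 − 0.7) / (13 + 201×0.22) = 0.0197 mA.
I_C = β·I_B = 200×0.0197 = 3.93 mA, and I_E = (β+1)I_B = 3.95 mA.
V_CE = V_CC − I_C·R_C − I_E·R_E = 14 − 3.93×2.7 − 3.95×0.22 = 2.51 V.
V_CE = 2.51 V > 0.2 V confirms active-region operation.

I_C ≈ 3.9 mA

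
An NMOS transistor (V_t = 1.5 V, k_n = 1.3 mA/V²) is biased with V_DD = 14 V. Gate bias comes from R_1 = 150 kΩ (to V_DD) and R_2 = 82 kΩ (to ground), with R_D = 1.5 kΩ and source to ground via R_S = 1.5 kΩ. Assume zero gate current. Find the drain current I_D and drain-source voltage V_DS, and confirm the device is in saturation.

I_D ≈ 1.3 mA, V_DS ≈ 10 V

V_G = V_DD·R_2/(R_1+R_2) = 14×82/232 = 4.95 V.
Assume saturation: I_D = (k_n/2)(V_GS − V_t)² with V_GS = V_G − I_D·R_S = 4.95 − 1.5·I_D.
Substituting gives 1.46·I_D² − 7.72·I_D + 7.73 = 0, with roots I_D = 1.34 or 3.94 mA.
The root I_D = 3.94 mA gives V_GS = -0.962 V ≤ V_t, so take I_D = 1.34 mA.
Then V_GS = 2.94 V and V_DS = V_DD − I_D(R_D+R_S) = 14 − 1.34×3 = 9.98 V.
Saturation requires V_DS ≥ V_GS − V_t = 1.44 V; 9.98 ≥ 1.44 ✓.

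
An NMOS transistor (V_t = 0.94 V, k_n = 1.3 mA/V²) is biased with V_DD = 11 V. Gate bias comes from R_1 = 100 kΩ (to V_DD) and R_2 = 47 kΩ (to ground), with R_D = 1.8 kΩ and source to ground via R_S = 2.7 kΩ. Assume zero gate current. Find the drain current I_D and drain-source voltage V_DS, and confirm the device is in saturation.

V_G = V_DD·R_2/(R_1+R_2) = 11×47/147 = 3.52 V.
Assume saturation: I_D = (k_n/2)(V_GS − V_t)² with V_GS = V_G − I_D·R_S = 3.52 − 2.7·I_D.
Substituting gives 4.74·I_D² − 10·I_D + 4.32 = 0, with roots I_D = 0.599 or 1.52 mA.
The root I_D = 1.52 mA gives V_GS = -0.59 V ≤ V_t, so take I_D = 0.599 mA.
Then V_GS = 1.9 V and V_DS = V_DD − I_D(R_D+R_S) = 11 − 0.599×4.5 = 8.3 V.
Saturation requires V_DS ≥ V_GS − V_t = 0.96 V; 8.3 ≥ 0.96 ✓.

I_D ≈ 0.6 mA, V_DS ≈ 8.3 V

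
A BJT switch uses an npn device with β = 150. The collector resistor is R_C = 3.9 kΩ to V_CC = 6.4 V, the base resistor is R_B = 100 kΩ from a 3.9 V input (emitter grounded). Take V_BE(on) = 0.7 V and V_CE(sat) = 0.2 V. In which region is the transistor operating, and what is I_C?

Assume active: I_B = (3.9 − 0.7)/100 = 0.032 mA, giving I_C = β·I_B = 4.8 mA.
But then V_CE = 6.4 − 4.8×3.9 = -12.3 V < V_CE(sat) = 0.2 V — impossible in the active region.
So the transistor is saturated. With V_CE = 0.2 V, I_C = (V_CC − 0.2)/R_C = 6.2/3.9 = 1.59 mA.
Check: β·I_B = 4.8 mA > I_C = 1.59 mA, confirming saturation.

saturation; I_C ≈ 1.6 mA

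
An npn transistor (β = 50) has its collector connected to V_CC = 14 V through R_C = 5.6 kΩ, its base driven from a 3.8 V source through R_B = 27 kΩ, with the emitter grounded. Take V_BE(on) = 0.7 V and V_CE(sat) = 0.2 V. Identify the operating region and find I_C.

Assume active: I_B = (3.8 − 0.7)/27 = 0.115 mA, giving I_C = β·I_B = 5.74 mA.
But then V_CE = 14 − 5.74×5.6 = -18.1 V < V_CE(sat) = 0.2 V — impossible in the active region.
So the transistor is saturated. With V_CE = 0.2 V, I_C = (V_CC − 0.2)/R_C = 13.8/5.6 = 2.46 mA.
Check: β·I_B = 5.74 mA > I_C = 2.46 mA, confirming saturation.

saturation; I_C ≈ 2.5 mA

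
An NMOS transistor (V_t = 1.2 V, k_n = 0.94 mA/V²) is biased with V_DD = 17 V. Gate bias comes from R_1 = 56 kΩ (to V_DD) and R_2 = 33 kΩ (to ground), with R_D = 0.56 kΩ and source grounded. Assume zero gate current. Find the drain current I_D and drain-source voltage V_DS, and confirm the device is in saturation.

V_G = V_DD·R_2/(R_1+R_2) = 17×33/89 = 6.3 V. With the source grounded, V_GS = V_G = 6.3 V.
Assume saturation: I_D = (k_n/2)(V_GS − V_t)² = (0.94/2)×(6.3 − 1.2)² = 0.47×5.1² = 12.2 mA.
V_DS = V_DD − I_D·R_D = 17 − 12.2×0.56 = 10.1 V.
Saturation requires V_DS ≥ V_GS − V_t = 5.1 V; 10.1 ≥ 5.1 ✓.

I_D ≈ 12 mA, V_DS ≈ 10 V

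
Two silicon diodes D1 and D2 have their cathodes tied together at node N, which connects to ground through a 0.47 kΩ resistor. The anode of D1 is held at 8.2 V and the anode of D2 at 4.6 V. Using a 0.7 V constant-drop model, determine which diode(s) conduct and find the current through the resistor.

Only D1 conducts; I_R ≈ 16 mA

Assume both conduct. Then node N would need to be at both 8.2−0.7 = 7.5 V and 4.6−0.7 = 3.9 V, which is impossible.
Assume only D1 conducts: V_N = 8.2 − 0.7 = 7.5 V, so I_R = 7.5/0.47 = 16 mA.
Check D2: its anode-to-cathode voltage is 4.6 − 7.5 = -2.9 V < 0.7 V, so it is off. The assumption is consistent.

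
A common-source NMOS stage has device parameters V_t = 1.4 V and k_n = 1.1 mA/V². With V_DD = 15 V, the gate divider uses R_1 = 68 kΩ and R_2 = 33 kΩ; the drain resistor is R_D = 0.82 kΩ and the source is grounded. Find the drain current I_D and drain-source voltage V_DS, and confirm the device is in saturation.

I_D ≈ 6.7 mA, V_DS ≈ 9.5 V

V_G = V_DD·R_2/(R_1+R_2) = 15×33/101 = 4.9 V. With the source grounded, V_GS = V_G = 4.9 V.
Assume saturation: I_D = (k_n/2)(V_GS − V_t)² = (1.1/2)×(4.9 − 1.4)² = 0.55×3.5² = 6.74 mA.
V_DS = V_DD − I_D·R_D = 15 − 6.74×0.82 = 9.47 V.
Saturation requires V_DS ≥ V_GS − V_t = 3.5 V; 9.47 ≥ 3.5 ✓.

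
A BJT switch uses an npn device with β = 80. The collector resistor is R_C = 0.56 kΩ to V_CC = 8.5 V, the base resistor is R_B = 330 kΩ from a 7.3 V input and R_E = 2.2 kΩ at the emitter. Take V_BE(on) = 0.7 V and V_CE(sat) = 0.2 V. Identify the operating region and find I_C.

Assume active. Base-emitter loop: I_B = (V_BB − V_BE)/(R_B + (β+1)R_E) = (7.3 − 0.7)/(330 + 81×2.2) = 0.013 mA.
I_C = β·I_B = 80×0.013 = 1.04 mA.
V_CE = V_CC − I_C·R_C − I_E·R_E = 8.5 − 1.04×0.56 − 1.05×2.2 = 5.6 V > V_CE(sat), so the active-region assumption holds.

active; I_C ≈ 1 mA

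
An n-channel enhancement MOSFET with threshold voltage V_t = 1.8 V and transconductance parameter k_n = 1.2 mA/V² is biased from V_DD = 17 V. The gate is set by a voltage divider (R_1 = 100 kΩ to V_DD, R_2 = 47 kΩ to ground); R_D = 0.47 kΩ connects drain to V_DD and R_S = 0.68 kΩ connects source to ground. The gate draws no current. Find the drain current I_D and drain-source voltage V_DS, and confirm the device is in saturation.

V_G = V_DD·R_2/(R_1+R_2) = 17×47/147 = 5.44 V.
Assume saturation: I_D = (k_n/2)(V_GS − V_t)² with V_GS = V_G − I_D·R_S = 5.44 − 0.68·I_D.
Substituting gives 0.277·I_D² − 3.97·I_D + 7.93 = 0, with roots I_D = 2.4 or 11.9 mA.
The root I_D = 11.9 mA gives V_GS = -2.65 V ≤ V_t, so take I_D = 2.4 mA.
Then V_GS = 3.8 V and V_DS = V_DD − I_D(R_D+R_S) = 17 − 2.4×1.15 = 14.2 V.
Saturation requires V_DS ≥ V_GS − V_t = 2 V; 14.2 ≥ 2 ✓.

I_D ≈ 2.4 mA, V_DS ≈ 14 V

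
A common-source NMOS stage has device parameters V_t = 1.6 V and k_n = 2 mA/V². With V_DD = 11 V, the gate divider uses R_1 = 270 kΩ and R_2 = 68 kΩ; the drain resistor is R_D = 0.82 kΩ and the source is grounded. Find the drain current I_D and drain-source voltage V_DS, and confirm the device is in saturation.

I_D ≈ 0.38 mA, V_DS ≈ 11 V

V_G = V_DD·R_2/(R_1+R_2) = 11×68/338 = 2.21 V. With the source grounded, V_GS = V_G = 2.21 V.
Assume saturation: I_D = (k_n/2)(V_GS − V_t)² = (2/2)×(2.21 − 1.6)² = 1×0.613² = 0.376 mA.
V_DS = V_DD − I_D·R_D = 11 − 0.376×0.82 = 10.7 V.
Saturation requires V_DS ≥ V_GS − V_t = 0.613 V; 10.7 ≥ 0.613 ✓.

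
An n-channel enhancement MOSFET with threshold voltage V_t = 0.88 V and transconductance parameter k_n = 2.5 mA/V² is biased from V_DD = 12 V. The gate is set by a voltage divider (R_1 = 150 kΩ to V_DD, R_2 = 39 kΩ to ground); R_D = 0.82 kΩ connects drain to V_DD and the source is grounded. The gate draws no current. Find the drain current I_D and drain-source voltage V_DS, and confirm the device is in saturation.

V_G = V_DD·R_2/(R_1+R_2) = 12×39/189 = 2.48 V. With the source grounded, V_GS = V_G = 2.48 V.
Assume saturation: I_D = (k_n/2)(V_GS − V_t)² = (2.5/2)×(2.48 − 0.88)² = 1.25×1.6² = 3.18 mA.
V_DS = V_DD − I_D·R_D = 12 − 3.18×0.82 = 9.39 V.
Saturation requires V_DS ≥ V_GS − V_t = 1.6 V; 9.39 ≥ 1.6 ✓.

I_D ≈ 3.2 mA, V_DS ≈ 9.4 V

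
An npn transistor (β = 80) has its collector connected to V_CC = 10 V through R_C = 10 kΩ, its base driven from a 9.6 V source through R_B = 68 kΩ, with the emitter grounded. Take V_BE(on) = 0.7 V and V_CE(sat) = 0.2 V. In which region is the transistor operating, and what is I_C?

saturation; I_C ≈ 0.98 mA

Assume active: I_B = (9.6 − 0.7)/68 = 0.131 mA, giving I_C = β·I_B = 10.5 mA.
But then V_CE = 10 − 10.5×10 = -94.7 V < V_CE(sat) = 0.2 V — impossible in the active region.
So the transistor is saturated. With V_CE = 0.2 V, I_C = (V_CC − 0.2)/R_C = 9.8/10 = 0.98 mA.
Check: β·I_B = 10.5 mA > I_C = 0.98 mA, confirming saturation.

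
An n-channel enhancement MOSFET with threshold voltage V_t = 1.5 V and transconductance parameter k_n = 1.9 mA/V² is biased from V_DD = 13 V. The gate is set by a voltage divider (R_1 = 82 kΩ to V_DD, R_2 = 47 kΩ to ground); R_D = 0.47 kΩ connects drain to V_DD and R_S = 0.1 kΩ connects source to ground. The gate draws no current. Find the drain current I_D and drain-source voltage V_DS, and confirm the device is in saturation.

I_D ≈ 6.4 mA, V_DS ≈ 9.4 V

V_G = V_DD·R_2/(R_1+R_2) = 13×47/129 = 4.74 V.
Assume saturation: I_D = (k_n/2)(V_GS − V_t)² with V_GS = V_G − I_D·R_S = 4.74 − 0.1·I_D.
Substituting gives 0.0095·I_D² − 1.61·I_D + 9.95 = 0, with roots I_D = 6.4 or 164 mA.
The root I_D = 164 mA gives V_GS = -11.6 V ≤ V_t, so take I_D = 6.4 mA.
Then V_GS = 4.1 V and V_DS = V_DD − I_D(R_D+R_S) = 13 − 6.4×0.57 = 9.35 V.
Saturation requires V_DS ≥ V_GS − V_t = 2.6 V; 9.35 ≥ 2.6 ✓.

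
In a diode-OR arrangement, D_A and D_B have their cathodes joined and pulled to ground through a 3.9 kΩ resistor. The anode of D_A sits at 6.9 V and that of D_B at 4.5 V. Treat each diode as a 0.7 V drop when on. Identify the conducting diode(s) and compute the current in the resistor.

Assume both conduct. Then node N would need to be at both 6.9−0.7 = 6.2 V and 4.5−0.7 = 3.8 V, which is impossible.
Assume only D_A conducts: V_N = 6.9 − 0.7 = 6.2 V, so I_R = 6.2/3.9 = 1.59 mA.
Check D_B: its anode-to-cathode voltage is 4.5 − 6.2 = -1.7 V < 0.7 V, so it is off. The assumption is consistent.

Only D_A conducts; I_R ≈ 1.6 mA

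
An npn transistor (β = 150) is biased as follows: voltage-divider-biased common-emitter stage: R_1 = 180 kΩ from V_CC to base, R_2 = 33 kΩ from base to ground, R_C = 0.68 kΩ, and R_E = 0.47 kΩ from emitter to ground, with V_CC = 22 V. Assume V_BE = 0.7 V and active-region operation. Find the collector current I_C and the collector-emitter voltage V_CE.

Thevenize the base divider: V_Th = V_CC·R_2/(R_1+R_2) = 22×33/213 = 3.41 V, R_Th = R_1‖R_2 = 27.9 kΩ.
Base-emitter loop: V_Th = I_B·R_Th + V_BE + (β+1)I_B·R_E, so I_B = (3.41 − 0.7) / (27.9 + 151×0.47) = 0.0274 mA.
I_C = β·I_B = 150×0.0274 = 4.11 mA, and I_E = (β+1)I_B = 4.14 mA.
V_CE = V_CC − I_C·R_C − I_E·R_E = 22 − 4.11×0.68 − 4.14×0.47 = 17.3 V.
V_CE = 17.3 V > 0.2 V confirms active-region operation.

I_C ≈ 4.1 mA, V_CE ≈ 17 V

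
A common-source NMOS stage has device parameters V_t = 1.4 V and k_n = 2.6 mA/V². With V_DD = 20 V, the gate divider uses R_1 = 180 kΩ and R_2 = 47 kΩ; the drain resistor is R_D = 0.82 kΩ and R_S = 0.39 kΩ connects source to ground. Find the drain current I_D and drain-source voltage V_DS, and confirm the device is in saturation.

I_D ≈ 3.1 mA, V_DS ≈ 16 V

V_G = V_DD·R_2/(R_1+R_2) = 20×47/227 = 4.14 V.
Assume saturation: I_D = (k_n/2)(V_GS − V_t)² with V_GS = V_G − I_D·R_S = 4.14 − 0.39·I_D.
Substituting gives 0.198·I_D² − 3.78·I_D + 9.77 = 0, with roots I_D = 3.08 or 16 mA.
The root I_D = 16 mA gives V_GS = -2.11 V ≤ V_t, so take I_D = 3.08 mA.
Then V_GS = 2.94 V and V_DS = V_DD − I_D(R_D+R_S) = 20 − 3.08×1.21 = 16.3 V.
Saturation requires V_DS ≥ V_GS − V_t = 1.54 V; 16.3 ≥ 1.54 ✓.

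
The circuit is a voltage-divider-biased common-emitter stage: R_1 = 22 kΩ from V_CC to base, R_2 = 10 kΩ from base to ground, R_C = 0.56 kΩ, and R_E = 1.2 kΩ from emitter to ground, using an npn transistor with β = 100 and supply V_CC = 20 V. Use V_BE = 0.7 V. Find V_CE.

Thevenize the base divider: V_Th = V_CC·R_2/(R_1+R_2) = 20×10/32 = 6.25 V, R_Th = R_1‖R_2 = 6.88 kΩ.
Base-emitter loop: V_Th = I_B·R_Th + V_BE + (β+1)I_B·R_E, so I_B = (6.25 − 0.7) / (6.88 + 101×1.2) = 0.0433 mA.
I_C = β·I_B = 100×0.0433 = 4.33 mA, and I_E = (β+1)I_B = 4.38 mA.
V_CE = V_CC − I_C·R_C − I_E·R_E = 20 − 4.33×0.56 − 4.38×1.2 = 12.3 V.
V_CE = 12.3 V > 0.2 V confirms active-region operation.

V_CE ≈ 12 V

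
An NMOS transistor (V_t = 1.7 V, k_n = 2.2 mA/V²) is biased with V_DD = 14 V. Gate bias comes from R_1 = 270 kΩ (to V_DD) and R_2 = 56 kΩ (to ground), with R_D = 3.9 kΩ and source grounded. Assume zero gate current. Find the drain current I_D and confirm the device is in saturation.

I_D ≈ 0.55 mA

V_G = V_DD·R_2/(R_1+R_2) = 14×56/326 = 2.4 V. With the source grounded, V_GS = V_G = 2.4 V.
Assume saturation: I_D = (k_n/2)(V_GS − V_t)² = (2.2/2)×(2.4 − 1.7)² = 1.1×0.705² = 0.547 mA.
V_DS = V_DD − I_D·R_D = 14 − 0.547×3.9 = 11.9 V.
Saturation requires V_DS ≥ V_GS − V_t = 0.705 V; 11.9 ≥ 0.705 ✓.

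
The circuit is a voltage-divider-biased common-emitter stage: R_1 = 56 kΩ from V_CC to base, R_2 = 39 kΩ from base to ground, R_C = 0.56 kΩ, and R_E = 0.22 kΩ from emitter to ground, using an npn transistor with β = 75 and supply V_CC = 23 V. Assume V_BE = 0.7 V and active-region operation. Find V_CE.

Thevenize the base divider: V_Th = V_CC·R_2/(R_1+R_2) = 23×39/95 = 9.44 V, R_Th = R_1‖R_2 = 23 kΩ.
Base-emitter loop: V_Th = I_B·R_Th + V_BE + (β+1)I_B·R_E, so I_B = (9.44 − 0.7) / (23 + 76×0.22) = 0.22 mA.
I_C = β·I_B = 75×0.22 = 16.5 mA, and I_E = (β+1)I_B = 16.7 mA.
V_CE = V_CC − I_C·R_C − I_E·R_E = 23 − 16.5×0.56 − 16.7×0.22 = 10.1 V.
V_CE = 10.1 V > 0.2 V confirms active-region operation.

V_CE ≈ 10 V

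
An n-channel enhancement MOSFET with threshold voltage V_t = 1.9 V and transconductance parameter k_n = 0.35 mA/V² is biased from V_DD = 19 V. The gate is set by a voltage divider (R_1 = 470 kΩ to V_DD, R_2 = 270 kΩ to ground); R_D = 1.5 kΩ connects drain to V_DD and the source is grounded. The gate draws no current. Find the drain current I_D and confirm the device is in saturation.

I_D ≈ 4.4 mA

V_G = V_DD·R_2/(R_1+R_2) = 19×270/740 = 6.93 V. With the source grounded, V_GS = V_G = 6.93 V.
Assume saturation: I_D = (k_n/2)(V_GS − V_t)² = (0.35/2)×(6.93 − 1.9)² = 0.175×5.03² = 4.43 mA.
V_DS = V_DD − I_D·R_D = 19 − 4.43×1.5 = 12.4 V.
Saturation requires V_DS ≥ V_GS − V_t = 5.03 V; 12.4 ≥ 5.03 ✓.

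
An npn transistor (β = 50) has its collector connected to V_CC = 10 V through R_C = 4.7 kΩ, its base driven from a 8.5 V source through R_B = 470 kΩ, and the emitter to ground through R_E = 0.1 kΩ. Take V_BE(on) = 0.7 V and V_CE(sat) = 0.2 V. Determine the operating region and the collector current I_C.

Assume active. Base-emitter loop: I_B = (V_BB − V_BE)/(R_B + (β+1)R_E) = (8.5 − 0.7)/(470 + 51×0.1) = 0.0164 mA.
I_C = β·I_B = 50×0.0164 = 0.821 mA.
V_CE = V_CC − I_C·R_C − I_E·R_E = 10 − 0.821×4.7 − 0.837×0.1 = 6.06 V > V_CE(sat), so the active-region assumption holds.

active; I_C ≈ 0.82 mA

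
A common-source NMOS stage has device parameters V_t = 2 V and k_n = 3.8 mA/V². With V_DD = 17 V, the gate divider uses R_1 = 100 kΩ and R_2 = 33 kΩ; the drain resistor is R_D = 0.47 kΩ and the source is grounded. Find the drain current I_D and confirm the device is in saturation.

I_D ≈ 9.3 mA

V_G = V_DD·R_2/(R_1+R_2) = 17×33/133 = 4.22 V. With the source grounded, V_GS = V_G = 4.22 V.
Assume saturation: I_D = (k_n/2)(V_GS − V_t)² = (3.8/2)×(4.22 − 2)² = 1.9×2.22² = 9.35 mA.
V_DS = V_DD − I_D·R_D = 17 − 9.35×0.47 = 12.6 V.
Saturation requires V_DS ≥ V_GS − V_t = 2.22 V; 12.6 ≥ 2.22 ✓.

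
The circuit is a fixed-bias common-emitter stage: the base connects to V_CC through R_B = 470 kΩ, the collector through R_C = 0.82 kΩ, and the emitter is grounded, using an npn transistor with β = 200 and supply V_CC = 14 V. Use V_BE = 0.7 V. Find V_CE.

V_CE ≈ 9.4 V

Base loop: V_CC = I_B·R_B + V_BE, so I_B = (14 − 0.7)/470 kΩ = 0.0283 mA.
In the active region I_C = β·I_B = 200 × 0.0283 = 5.66 mA.
Collector loop: V_CE = V_CC − I_C·R_C = 14 − 5.66×0.82 = 9.36 V.
Since V_CE = 9.36 V > V_CE(sat) ≈ 0.2 V, the transistor is in the active region as assumed.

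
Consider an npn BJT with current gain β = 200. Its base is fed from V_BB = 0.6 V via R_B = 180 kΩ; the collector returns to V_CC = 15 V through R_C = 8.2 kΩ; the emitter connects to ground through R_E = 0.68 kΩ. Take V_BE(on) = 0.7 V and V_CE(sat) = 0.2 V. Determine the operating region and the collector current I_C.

cutoff; I_C ≈ 0

V_BB = 0.6 V ≤ V_BE(on) = 0.7 V, so the base-emitter junction is not forward biased.
The transistor is in cutoff: I_B = I_C = 0.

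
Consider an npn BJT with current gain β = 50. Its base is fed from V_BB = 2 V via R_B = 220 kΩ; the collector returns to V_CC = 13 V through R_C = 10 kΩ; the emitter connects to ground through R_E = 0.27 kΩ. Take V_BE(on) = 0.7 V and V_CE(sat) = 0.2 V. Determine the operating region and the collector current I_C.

Assume active. Base-emitter loop: I_B = (V_BB − V_BE)/(R_B + (β+1)R_E) = (2 − 0.7)/(220 + 51×0.27) = 0.00556 mA.
I_C = β·I_B = 50×0.00556 = 0.278 mA.
V_CE = V_CC − I_C·R_C − I_E·R_E = 13 − 0.278×10 − 0.284×0.27 = 10.1 V > V_CE(sat), so the active-region assumption holds.

active; I_C ≈ 0.28 mA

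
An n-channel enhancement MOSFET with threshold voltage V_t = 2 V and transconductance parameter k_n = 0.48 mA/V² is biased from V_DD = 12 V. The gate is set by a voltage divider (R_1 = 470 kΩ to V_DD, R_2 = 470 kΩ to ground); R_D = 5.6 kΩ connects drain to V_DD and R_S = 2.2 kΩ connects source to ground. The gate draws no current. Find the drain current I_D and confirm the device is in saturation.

V_G = V_DD·R_2/(R_1+R_2) = 12×470/940 = 6 V.
Assume saturation: I_D = (k_n/2)(V_GS − V_t)² with V_GS = V_G − I_D·R_S = 6 − 2.2·I_D.
Substituting gives 1.16·I_D² − 5.22·I_D + 3.84 = 0, with roots I_D = 0.926 or 3.57 mA.
The root I_D = 3.57 mA gives V_GS = -1.86 V ≤ V_t, so take I_D = 0.926 mA.
Then V_GS = 3.96 V and V_DS = V_DD − I_D(R_D+R_S) = 12 − 0.926×7.8 = 4.78 V.
Saturation requires V_DS ≥ V_GS − V_t = 1.96 V; 4.78 ≥ 1.96 ✓.

I_D ≈ 0.93 mA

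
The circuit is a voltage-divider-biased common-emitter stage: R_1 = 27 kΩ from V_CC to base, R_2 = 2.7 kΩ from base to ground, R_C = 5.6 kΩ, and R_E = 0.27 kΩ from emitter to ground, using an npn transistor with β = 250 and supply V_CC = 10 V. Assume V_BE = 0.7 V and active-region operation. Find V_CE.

Thevenize the base divider: V_Th = V_CC·R_2/(R_1+R_2) = 10×2.7/29.7 = 0.909 V, R_Th = R_1‖R_2 = 2.45 kΩ.
Base-emitter loop: V_Th = I_B·R_Th + V_BE + (β+1)I_B·R_E, so I_B = (0.909 − 0.7) / (2.45 + 251×0.27) = 0.00298 mA.
I_C = β·I_B = 250×0.00298 = 0.744 mA, and I_E = (β+1)I_B = 0.747 mA.
V_CE = V_CC − I_C·R_C − I_E·R_E = 10 − 0.744×5.6 − 0.747×0.27 = 5.63 V.
V_CE = 5.63 V > 0.2 V confirms active-region operation.

V_CE ≈ 5.6 V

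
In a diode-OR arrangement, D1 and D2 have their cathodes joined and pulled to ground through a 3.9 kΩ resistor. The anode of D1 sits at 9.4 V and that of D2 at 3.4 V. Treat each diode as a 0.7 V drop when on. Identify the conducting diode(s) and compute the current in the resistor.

Assume both conduct. Then node N would need to be at both 9.4−0.7 = 8.7 V and 3.4−0.7 = 2.7 V, which is impossible.
Assume only D1 conducts: V_N = 9.4 − 0.7 = 8.7 V, so I_R = 8.7/3.9 = 2.23 mA.
Check D2: its anode-to-cathode voltage is 3.4 − 8.7 = -5.3 V < 0.7 V, so it is off. The assumption is consistent.

Only D1 conducts; I_R ≈ 2.2 mA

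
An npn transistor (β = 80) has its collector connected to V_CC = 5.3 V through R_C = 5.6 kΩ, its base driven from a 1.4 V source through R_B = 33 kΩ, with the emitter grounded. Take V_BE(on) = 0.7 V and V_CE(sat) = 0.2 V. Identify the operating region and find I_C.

Assume active: I_B = (1.4 − 0.7)/33 = 0.0212 mA, giving I_C = β·I_B = 1.7 mA.
But then V_CE = 5.3 − 1.7×5.6 = -4.2 V < V_CE(sat) = 0.2 V — impossible in the active region.
So the transistor is saturated. With V_CE = 0.2 V, I_C = (V_CC − 0.2)/R_C = 5.1/5.6 = 0.911 mA.
Check: β·I_B = 1.7 mA > I_C = 0.911 mA, confirming saturation.

saturation; I_C ≈ 0.91 mA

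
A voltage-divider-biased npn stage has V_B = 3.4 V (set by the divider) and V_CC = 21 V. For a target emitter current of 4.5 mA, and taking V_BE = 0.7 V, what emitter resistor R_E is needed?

R_E ≈ 0.6 kΩ

V_E = V_B − V_BE = 3.4 − 0.7 = 2.7 V.
R_E = V_E / I_E = 2.7 / 4.5 = 0.6 kΩ.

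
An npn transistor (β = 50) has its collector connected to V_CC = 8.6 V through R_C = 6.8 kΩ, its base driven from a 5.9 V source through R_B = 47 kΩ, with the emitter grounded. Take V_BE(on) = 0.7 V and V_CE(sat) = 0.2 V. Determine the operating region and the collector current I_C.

Assume active: I_B = (5.9 − 0.7)/47 = 0.111 mA, giving I_C = β·I_B = 5.53 mA.
But then V_CE = 8.6 − 5.53×6.8 = -29 V < V_CE(sat) = 0.2 V — impossible in the active region.
So the transistor is saturated. With V_CE = 0.2 V, I_C = (V_CC − 0.2)/R_C = 8.4/6.8 = 1.24 mA.
Check: β·I_B = 5.53 mA > I_C = 1.24 mA, confirming saturation.

saturation; I_C ≈ 1.2 mA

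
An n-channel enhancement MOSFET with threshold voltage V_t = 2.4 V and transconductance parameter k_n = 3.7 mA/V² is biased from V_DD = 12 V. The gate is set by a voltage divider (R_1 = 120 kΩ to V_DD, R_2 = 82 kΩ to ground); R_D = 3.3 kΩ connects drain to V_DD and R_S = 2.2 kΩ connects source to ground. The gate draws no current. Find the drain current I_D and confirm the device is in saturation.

I_D ≈ 0.82 mA

V_G = V_DD·R_2/(R_1+R_2) = 12×82/202 = 4.87 V.
Assume saturation: I_D = (k_n/2)(V_GS − V_t)² with V_GS = V_G − I_D·R_S = 4.87 − 2.2·I_D.
Substituting gives 8.95·I_D² − 21.1·I_D + 11.3 = 0, with roots I_D = 0.821 or 1.54 mA.
The root I_D = 1.54 mA gives V_GS = 1.49 V ≤ V_t, so take I_D = 0.821 mA.
Then V_GS = 3.07 V and V_DS = V_DD − I_D(R_D+R_S) = 12 − 0.821×5.5 = 7.49 V.
Saturation requires V_DS ≥ V_GS − V_t = 0.666 V; 7.49 ≥ 0.666 ✓.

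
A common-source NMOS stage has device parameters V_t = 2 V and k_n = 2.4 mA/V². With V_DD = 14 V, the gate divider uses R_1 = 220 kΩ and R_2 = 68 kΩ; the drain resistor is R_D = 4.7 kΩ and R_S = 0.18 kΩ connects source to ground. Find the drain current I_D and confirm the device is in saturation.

V_G = V_DD·R_2/(R_1+R_2) = 14×68/288 = 3.31 V.
Assume saturation: I_D = (k_n/2)(V_GS − V_t)² with V_GS = V_G − I_D·R_S = 3.31 − 0.18·I_D.
Substituting gives 0.0389·I_D² − 1.56·I_D + 2.05 = 0, with roots I_D = 1.35 or 38.9 mA.
The root I_D = 38.9 mA gives V_GS = -3.69 V ≤ V_t, so take I_D = 1.35 mA.
Then V_GS = 3.06 V and V_DS = V_DD − I_D(R_D+R_S) = 14 − 1.35×4.88 = 7.4 V.
Saturation requires V_DS ≥ V_GS − V_t = 1.06 V; 7.4 ≥ 1.06 ✓.

I_D ≈ 1.4 mA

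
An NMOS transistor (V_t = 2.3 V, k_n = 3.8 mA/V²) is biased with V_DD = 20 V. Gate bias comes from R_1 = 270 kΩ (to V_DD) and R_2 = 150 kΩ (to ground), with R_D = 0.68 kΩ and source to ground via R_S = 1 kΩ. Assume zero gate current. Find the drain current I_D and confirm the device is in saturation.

I_D ≈ 3.5 mA

V_G = V_DD·R_2/(R_1+R_2) = 20×150/420 = 7.14 V.
Assume saturation: I_D = (k_n/2)(V_GS − V_t)² with V_GS = V_G − I_D·R_S = 7.14 − 1·I_D.
Substituting gives 1.9·I_D² − 19.4·I_D + 44.6 = 0, with roots I_D = 3.49 or 6.72 mA.
The root I_D = 6.72 mA gives V_GS = 0.419 V ≤ V_t, so take I_D = 3.49 mA.
Then V_GS = 3.65 V and V_DS = V_DD − I_D(R_D+R_S) = 20 − 3.49×1.68 = 14.1 V.
Saturation requires V_DS ≥ V_GS − V_t = 1.35 V; 14.1 ≥ 1.35 ✓.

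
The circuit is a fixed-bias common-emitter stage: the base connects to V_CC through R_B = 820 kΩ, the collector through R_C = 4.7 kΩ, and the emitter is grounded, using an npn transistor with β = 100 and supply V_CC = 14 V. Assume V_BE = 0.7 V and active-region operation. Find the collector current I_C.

I_C ≈ 1.6 mA

Base loop: V_CC = I_B·R_B + V_BE, so I_B = (14 − 0.7)/820 kΩ = 0.0162 mA.
In the active region I_C = β·I_B = 100 × 0.0162 = 1.62 mA.
Collector loop: V_CE = V_CC − I_C·R_C = 14 − 1.62×4.7 = 6.38 V.
Since V_CE = 6.38 V > V_CE(sat) ≈ 0.2 V, the transistor is in the active region as assumed.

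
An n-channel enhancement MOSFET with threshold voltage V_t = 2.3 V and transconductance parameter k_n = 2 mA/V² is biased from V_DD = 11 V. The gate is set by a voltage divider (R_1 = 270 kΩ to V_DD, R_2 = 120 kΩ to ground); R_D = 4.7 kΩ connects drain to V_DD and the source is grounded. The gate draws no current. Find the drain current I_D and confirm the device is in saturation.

I_D ≈ 1.2 mA

V_G = V_DD·R_2/(R_1+R_2) = 11×120/390 = 3.38 V. With the source grounded, V_GS = V_G = 3.38 V.
Assume saturation: I_D = (k_n/2)(V_GS − V_t)² = (2/2)×(3.38 − 2.3)² = 1×1.08² = 1.18 mA.
V_DS = V_DD − I_D·R_D = 11 − 1.18×4.7 = 5.47 V.
Saturation requires V_DS ≥ V_GS − V_t = 1.08 V; 5.47 ≥ 1.08 ✓.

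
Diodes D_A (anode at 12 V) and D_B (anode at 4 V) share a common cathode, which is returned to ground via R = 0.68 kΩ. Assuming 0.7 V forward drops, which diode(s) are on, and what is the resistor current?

Only D_A conducts; I_R ≈ 17 mA

Assume both conduct. Then node N would need to be at both 12−0.7 = 11.3 V and 4−0.7 = 3.3 V, which is impossible.
Assume only D_A conducts: V_N = 12 − 0.7 = 11.3 V, so I_R = 11.3/0.68 = 16.6 mA.
Check D_B: its anode-to-cathode voltage is 4 − 11.3 = -7.3 V < 0.7 V, so it is off. The assumption is consistent.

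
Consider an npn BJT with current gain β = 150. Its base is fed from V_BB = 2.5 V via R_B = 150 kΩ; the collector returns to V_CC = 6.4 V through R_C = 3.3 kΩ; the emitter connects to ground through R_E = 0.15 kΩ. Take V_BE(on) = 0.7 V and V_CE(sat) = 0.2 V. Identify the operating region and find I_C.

Assume active. Base-emitter loop: I_B = (V_BB − V_BE)/(R_B + (β+1)R_E) = (2.5 − 0.7)/(150 + 151×0.15) = 0.0104 mA.
I_C = β·I_B = 150×0.0104 = 1.56 mA.
V_CE = V_CC − I_C·R_C − I_E·R_E = 6.4 − 1.56×3.3 − 1.57×0.15 = 1 V > V_CE(sat), so the active-region assumption holds.

active; I_C ≈ 1.6 mA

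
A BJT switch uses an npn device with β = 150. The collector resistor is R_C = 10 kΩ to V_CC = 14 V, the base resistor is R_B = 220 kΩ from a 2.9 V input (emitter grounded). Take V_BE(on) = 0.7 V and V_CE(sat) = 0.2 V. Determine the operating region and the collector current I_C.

Assume active: I_B = (2.9 − 0.7)/220 = 0.01 mA, giving I_C = β·I_B = 1.5 mA.
But then V_CE = 14 − 1.5×10 = -1 V < V_CE(sat) = 0.2 V — impossible in the active region.
So the transistor is saturated. With V_CE = 0.2 V, I_C = (V_CC − 0.2)/R_C = 13.8/10 = 1.38 mA.
Check: β·I_B = 1.5 mA > I_C = 1.38 mA, confirming saturation.

saturation; I_C ≈ 1.4 mA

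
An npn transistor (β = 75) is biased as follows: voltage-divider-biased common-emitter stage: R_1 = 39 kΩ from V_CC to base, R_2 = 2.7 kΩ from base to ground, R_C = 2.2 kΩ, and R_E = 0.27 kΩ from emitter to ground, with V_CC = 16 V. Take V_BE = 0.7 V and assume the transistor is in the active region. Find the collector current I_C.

Thevenize the base divider: V_Th = V_CC·R_2/(R_1+R_2) = 16×2.7/41.7 = 1.04 V, R_Th = R_1‖R_2 = 2.53 kΩ.
Base-emitter loop: V_Th = I_B·R_Th + V_BE + (β+1)I_B·R_E, so I_B = (1.04 − 0.7) / (2.53 + 76×0.27) = 0.0146 mA.
I_C = β·I_B = 75×0.0146 = 1.09 mA, and I_E = (β+1)I_B = 1.11 mA.
V_CE = V_CC − I_C·R_C − I_E·R_E = 16 − 1.09×2.2 − 1.11×0.27 = 13.3 V.
V_CE = 13.3 V > 0.2 V confirms active-region operation.

I_C ≈ 1.1 mA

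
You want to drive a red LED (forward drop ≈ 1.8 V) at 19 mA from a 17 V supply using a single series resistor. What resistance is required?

The resistor drops V_S − V_D = 17 − 1.8 = 15.2 V at 19 mA.
R = 15.2 V / 19 mA = 0.8 kΩ.

R ≈ 0.8 kΩ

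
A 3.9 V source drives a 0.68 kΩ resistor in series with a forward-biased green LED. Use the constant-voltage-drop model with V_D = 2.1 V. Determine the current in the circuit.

KVL around the loop: 3.9 = V_D + I·R = 2.1 + I × 0.68 kΩ.
So I = (3.9 − 2.1) / 0.68 kΩ = 1.8 / 0.68 = 2.65 mA.

I ≈ 2.6 mA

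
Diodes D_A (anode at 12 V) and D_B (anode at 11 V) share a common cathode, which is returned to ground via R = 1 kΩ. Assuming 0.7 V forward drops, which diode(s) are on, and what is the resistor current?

Assume both conduct. Then node N would need to be at both 12−0.7 = 11.3 V and 11−0.7 = 10.3 V, which is impossible.
Assume only D_A conducts: V_N = 12 − 0.7 = 11.3 V, so I_R = 11.3/1 = 11.3 mA.
Check D_B: its anode-to-cathode voltage is 11 − 11.3 = -0.3 V < 0.7 V, so it is off. The assumption is consistent.

Only D_A conducts; I_R ≈ 11 mA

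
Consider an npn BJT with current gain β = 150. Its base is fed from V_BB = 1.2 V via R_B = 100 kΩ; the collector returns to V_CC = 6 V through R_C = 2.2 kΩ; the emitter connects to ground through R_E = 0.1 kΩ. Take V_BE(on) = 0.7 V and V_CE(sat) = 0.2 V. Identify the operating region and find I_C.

Assume active. Base-emitter loop: I_B = (V_BB − V_BE)/(R_B + (β+1)R_E) = (1.2 − 0.7)/(100 + 151×0.1) = 0.00434 mA.
I_C = β·I_B = 150×0.00434 = 0.652 mA.
V_CE = V_CC − I_C·R_C − I_E·R_E = 6 − 0.652×2.2 − 0.656×0.1 = 4.5 V > V_CE(sat), so the active-region assumption holds.

active; I_C ≈ 0.65 mA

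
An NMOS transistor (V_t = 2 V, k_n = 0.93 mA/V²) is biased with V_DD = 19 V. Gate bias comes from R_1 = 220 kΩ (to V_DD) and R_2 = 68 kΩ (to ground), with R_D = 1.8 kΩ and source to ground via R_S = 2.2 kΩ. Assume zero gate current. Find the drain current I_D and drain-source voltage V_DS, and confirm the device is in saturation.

V_G = V_DD·R_2/(R_1+R_2) = 19×68/288 = 4.49 V.
Assume saturation: I_D = (k_n/2)(V_GS − V_t)² with V_GS = V_G − I_D·R_S = 4.49 − 2.2·I_D.
Substituting gives 2.25·I_D² − 6.09·I_D + 2.87 = 0, with roots I_D = 0.61 or 2.09 mA.
The root I_D = 2.09 mA gives V_GS = -0.122 V ≤ V_t, so take I_D = 0.61 mA.
Then V_GS = 3.14 V and V_DS = V_DD − I_D(R_D+R_S) = 19 − 0.61×4 = 16.6 V.
Saturation requires V_DS ≥ V_GS − V_t = 1.14 V; 16.6 ≥ 1.14 ✓.

I_D ≈ 0.61 mA, V_DS ≈ 17 V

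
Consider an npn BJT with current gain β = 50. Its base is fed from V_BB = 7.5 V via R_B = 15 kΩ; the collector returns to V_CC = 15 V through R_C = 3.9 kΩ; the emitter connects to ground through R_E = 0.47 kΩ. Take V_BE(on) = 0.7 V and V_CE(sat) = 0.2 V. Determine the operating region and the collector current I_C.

Assume active: I_B = (7.5 − 0.7)/(15 + 51×0.47) = 0.174 mA, I_C = β·I_B = 8.72 mA.
Then V_CE = 15 − 8.72×3.9 − 8.9×0.47 = -23.2 V < 0.2 V — the active assumption fails.
Re-solve with V_CE = 0.2 V. KCL at the emitter: V_E/R_E = (V_BB−0.7−V_E)/R_B + (V_CC−0.2−V_E)/R_C, giving V_E = 1.73 V.
I_C = (V_CC − 0.2 − V_E)/R_C = (14.8 − 1.73)/3.9 = 3.35 mA.
Check: I_B = (6.8 − 1.73)/15 = 0.338 mA, and β·I_B = 16.9 mA > I_C, confirming saturation.

saturation; I_C ≈ 3.4 mA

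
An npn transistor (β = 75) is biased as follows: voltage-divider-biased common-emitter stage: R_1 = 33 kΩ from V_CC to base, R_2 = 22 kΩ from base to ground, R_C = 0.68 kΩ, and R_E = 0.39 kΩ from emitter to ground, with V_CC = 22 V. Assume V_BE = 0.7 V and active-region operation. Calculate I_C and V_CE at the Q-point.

Thevenize the base divider: V_Th = V_CC·R_2/(R_1+R_2) = 22×22/55 = 8.8 V, R_Th = R_1‖R_2 = 13.2 kΩ.
Base-emitter loop: V_Th = I_B·R_Th + V_BE + (β+1)I_B·R_E, so I_B = (8.8 − 0.7) / (13.2 + 76×0.39) = 0.189 mA.
I_C = β·I_B = 75×0.189 = 14.2 mA, and I_E = (β+1)I_B = 14.4 mA.
V_CE = V_CC − I_C·R_C − I_E·R_E = 22 − 14.2×0.68 − 14.4×0.39 = 6.75 V.
V_CE = 6.75 V > 0.2 V confirms active-region operation.

I_C ≈ 14 mA, V_CE ≈ 6.8 V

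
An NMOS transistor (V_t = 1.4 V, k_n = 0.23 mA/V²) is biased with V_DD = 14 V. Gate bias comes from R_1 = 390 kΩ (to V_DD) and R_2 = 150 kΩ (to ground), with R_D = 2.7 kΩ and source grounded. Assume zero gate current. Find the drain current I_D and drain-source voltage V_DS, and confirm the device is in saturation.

I_D ≈ 0.71 mA, V_DS ≈ 12 V

V_G = V_DD·R_2/(R_1+R_2) = 14×150/540 = 3.89 V. With the source grounded, V_GS = V_G = 3.89 V.
Assume saturation: I_D = (k_n/2)(V_GS − V_t)² = (0.23/2)×(3.89 − 1.4)² = 0.115×2.49² = 0.712 mA.
V_DS = V_DD − I_D·R_D = 14 − 0.712×2.7 = 12.1 V.
Saturation requires V_DS ≥ V_GS − V_t = 2.49 V; 12.1 ≥ 2.49 ✓.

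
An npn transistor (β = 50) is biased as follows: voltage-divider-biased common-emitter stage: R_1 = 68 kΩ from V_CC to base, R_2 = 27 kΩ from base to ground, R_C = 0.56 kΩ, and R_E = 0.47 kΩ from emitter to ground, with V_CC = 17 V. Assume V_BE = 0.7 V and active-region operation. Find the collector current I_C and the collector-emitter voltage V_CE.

Thevenize the base divider: V_Th = V_CC·R_2/(R_1+R_2) = 17×27/95 = 4.83 V, R_Th = R_1‖R_2 = 19.3 kΩ.
Base-emitter loop: V_Th = I_B·R_Th + V_BE + (β+1)I_B·R_E, so I_B = (4.83 − 0.7) / (19.3 + 51×0.47) = 0.0954 mA.
I_C = β·I_B = 50×0.0954 = 4.77 mA, and I_E = (β+1)I_B = 4.87 mA.
V_CE = V_CC − I_C·R_C − I_E·R_E = 17 − 4.77×0.56 − 4.87×0.47 = 12 V.
V_CE = 12 V > 0.2 V confirms active-region operation.

I_C ≈ 4.8 mA, V_CE ≈ 12 V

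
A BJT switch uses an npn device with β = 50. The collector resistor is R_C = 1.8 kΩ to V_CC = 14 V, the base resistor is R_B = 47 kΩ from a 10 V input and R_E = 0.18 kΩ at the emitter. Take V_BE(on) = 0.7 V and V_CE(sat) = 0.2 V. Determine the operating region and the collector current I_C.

saturation; I_C ≈ 7 mA

Assume active: I_B = (10 − 0.7)/(47 + 51×0.18) = 0.166 mA, I_C = β·I_B = 8.28 mA.
Then V_CE = 14 − 8.28×1.8 − 8.44×0.18 = -2.42 V < 0.2 V — the active assumption fails.
Re-solve with V_CE = 0.2 V. KCL at the emitter: V_E/R_E = (V_BB−0.7−V_E)/R_B + (V_CC−0.2−V_E)/R_C, giving V_E = 1.28 V.
I_C = (V_CC − 0.2 − V_E)/R_C = (13.8 − 1.28)/1.8 = 6.95 mA.
Check: I_B = (9.3 − 1.28)/47 = 0.171 mA, and β·I_B = 8.53 mA > I_C, confirming saturation.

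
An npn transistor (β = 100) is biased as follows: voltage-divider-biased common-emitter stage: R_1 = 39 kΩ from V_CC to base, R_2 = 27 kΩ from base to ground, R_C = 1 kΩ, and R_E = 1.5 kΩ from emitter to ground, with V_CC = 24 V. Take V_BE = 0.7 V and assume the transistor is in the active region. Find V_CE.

V_CE ≈ 10 V

Thevenize the base divider: V_Th = V_CC·R_2/(R_1+R_2) = 24×27/66 = 9.82 V, R_Th = R_1‖R_2 = 16 kΩ.
Base-emitter loop: V_Th = I_B·R_Th + V_BE + (β+1)I_B·R_E, so I_B = (9.82 − 0.7) / (16 + 101×1.5) = 0.0545 mA.
I_C = β·I_B = 100×0.0545 = 5.45 mA, and I_E = (β+1)I_B = 5.5 mA.
V_CE = V_CC − I_C·R_C − I_E·R_E = 24 − 5.45×1 − 5.5×1.5 = 10.3 V.
V_CE = 10.3 V > 0.2 V confirms active-region operation.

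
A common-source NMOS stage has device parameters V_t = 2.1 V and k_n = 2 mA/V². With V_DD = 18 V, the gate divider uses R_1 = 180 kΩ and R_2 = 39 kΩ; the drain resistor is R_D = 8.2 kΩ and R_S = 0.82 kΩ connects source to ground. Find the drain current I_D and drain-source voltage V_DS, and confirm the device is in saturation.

V_G = V_DD·R_2/(R_1+R_2) = 18×39/219 = 3.21 V.
Assume saturation: I_D = (k_n/2)(V_GS − V_t)² with V_GS = V_G − I_D·R_S = 3.21 − 0.82·I_D.
Substituting gives 0.672·I_D² − 2.81·I_D + 1.22 = 0, with roots I_D = 0.492 or 3.69 mA.
The root I_D = 3.69 mA gives V_GS = 0.179 V ≤ V_t, so take I_D = 0.492 mA.
Then V_GS = 2.8 V and V_DS = V_DD − I_D(R_D+R_S) = 18 − 0.492×9.02 = 13.6 V.
Saturation requires V_DS ≥ V_GS − V_t = 0.702 V; 13.6 ≥ 0.702 ✓.

I_D ≈ 0.49 mA, V_DS ≈ 14 V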